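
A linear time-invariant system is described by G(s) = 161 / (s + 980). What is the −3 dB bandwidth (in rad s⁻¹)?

980 rad s⁻¹

For a single-pole low-pass, the −3 dB point is at the pole: ω = 980 rad s⁻¹.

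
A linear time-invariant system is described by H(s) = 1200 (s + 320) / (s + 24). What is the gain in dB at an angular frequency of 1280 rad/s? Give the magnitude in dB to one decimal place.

61.8 dB

|j1280 + 320| = √(1280² + 320²) = 1319
|j1280 + 24| = √(1280² + 24²) = 1280
|H(j1280)| = 1200 × 1319 / 1280 = 1236.7
20 log₁₀(1236.7) = 61.85 dB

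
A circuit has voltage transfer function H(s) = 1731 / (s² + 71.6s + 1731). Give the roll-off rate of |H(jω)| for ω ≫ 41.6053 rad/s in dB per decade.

-40 dB/decade

With 0 zeros and 2 poles, the high-frequency asymptotic slope is 20 × (0 − 2) = -40 dB/decade.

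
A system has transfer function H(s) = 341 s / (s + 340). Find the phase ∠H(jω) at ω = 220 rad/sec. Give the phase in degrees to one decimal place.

57.1 deg

∠(j220) = 90.00°
∠(j220 + 340) = arctan(220/340) = 32.91°
∠H(j220) = 90.00° − 32.91° = 57.09°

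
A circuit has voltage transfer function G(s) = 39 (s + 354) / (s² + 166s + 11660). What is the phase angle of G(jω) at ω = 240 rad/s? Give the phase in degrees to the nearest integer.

-105°

∠(j240 + 354) = arctan(240/354) = 34.14°
∠[(j240)² + 166(j240) + 11660] = ∠[-45940 + j39840] = 139.07°
∠G(j240) = 34.14° − 139.07° = -104.93°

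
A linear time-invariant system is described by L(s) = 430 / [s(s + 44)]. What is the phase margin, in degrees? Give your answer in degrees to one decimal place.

Gain crossover: |L(jω)| = 1 at ω ≈ 9.55 rad s⁻¹.
∠L(j9.55) = −90° − arctan(9.55/44) ≈ -102.25°
PM = 180° + (-102.25°) = 77.75°

77.8°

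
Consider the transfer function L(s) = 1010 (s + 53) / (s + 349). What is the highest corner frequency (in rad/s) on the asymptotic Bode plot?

349 rad/s

Break frequencies occur at each pole and zero magnitude: 53 rad/s, 349 rad/s.
The highest is 349 rad/s.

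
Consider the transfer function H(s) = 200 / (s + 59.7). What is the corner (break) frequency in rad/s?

The single real pole at s = −59.7 gives a corner at ω = 59.7 rad/s.

59.7 rad/s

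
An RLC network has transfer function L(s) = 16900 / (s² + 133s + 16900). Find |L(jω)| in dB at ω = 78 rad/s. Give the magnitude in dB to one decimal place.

1.0 dB

|(j78)² + 133(j78) + 16900| = |10816 + j10374| = 1.499e+04
|L(j78)| = 16900 / 1.499e+04 = 1.1277
20 log₁₀(1.1277) = 1.04 dB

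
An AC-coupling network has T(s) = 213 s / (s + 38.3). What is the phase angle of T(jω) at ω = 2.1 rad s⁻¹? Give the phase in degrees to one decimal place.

86.9°

∠(j2.1) = 90.00°
∠(j2.1 + 38.3) = arctan(2.1/38.3) = 3.14°
∠T(j2.1) = 90.00° − 3.14° = 86.86°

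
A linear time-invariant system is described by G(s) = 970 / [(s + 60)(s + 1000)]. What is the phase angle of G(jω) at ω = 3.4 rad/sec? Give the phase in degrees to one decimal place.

-3.4 deg

∠(j3.4 + 60) = arctan(3.4/60) = 3.24°
∠(j3.4 + 1000) = arctan(3.4/1000) = 0.19°
∠G(j3.4) = − (3.24° + 0.19°) = -3.44°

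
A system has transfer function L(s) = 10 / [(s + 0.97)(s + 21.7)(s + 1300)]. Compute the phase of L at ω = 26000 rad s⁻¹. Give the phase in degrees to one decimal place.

-267.1 deg

∠(j26000 + 0.97) = arctan(26000/0.97) = 90.00°
∠(j26000 + 21.7) = arctan(26000/21.7) = 89.95°
∠(j26000 + 1300) = arctan(26000/1300) = 87.14°
∠L(j26000) = − (90.00° + 89.95° + 87.14°) = -267.09°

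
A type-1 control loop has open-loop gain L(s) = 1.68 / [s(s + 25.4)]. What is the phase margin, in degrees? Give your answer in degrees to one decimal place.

89.9°

Gain crossover: |L(jω)| = 1 at ω ≈ 0.0661 rad/s.
∠L(j0.0661) = −90° − arctan(0.0661/25.4) ≈ -90.15°
PM = 180° + (-90.15°) = 89.85°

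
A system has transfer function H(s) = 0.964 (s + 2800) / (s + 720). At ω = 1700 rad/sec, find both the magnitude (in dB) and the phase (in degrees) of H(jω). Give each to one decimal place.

|j1700 + 2800| = √(1700² + 2800²) = 3276
|j1700 + 720| = √(1700² + 720²) = 1846
|H(j1700)| = 0.964 × 3276 / 1846 = 1.7104
20 log₁₀(1.7104) = 4.66 dB
∠(j1700 + 2800) = arctan(1700/2800) = 31.26°
∠(j1700 + 720) = arctan(1700/720) = 67.05°
∠H(j1700) = 31.26° − 67.05° = -35.78°

|H| = 4.7 dB, ∠H = -35.8°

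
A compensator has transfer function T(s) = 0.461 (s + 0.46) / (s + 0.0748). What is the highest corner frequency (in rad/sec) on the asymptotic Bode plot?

0.46 rad/sec

Break frequencies occur at each pole and zero magnitude: 0.0748 rad/sec, 0.46 rad/sec.
The highest is 0.46 rad/sec.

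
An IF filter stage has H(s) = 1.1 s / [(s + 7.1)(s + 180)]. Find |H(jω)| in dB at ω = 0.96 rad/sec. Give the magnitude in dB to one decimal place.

-61.7 dB

|j0.96| = 0.96
|j0.96 + 7.1| = √(0.96² + 7.1²) = 7.165
|j0.96 + 180| = √(0.96² + 180²) = 180
|H(j0.96)| = 1.1 × 0.96 / (7.165 × 180) = 0.00081883
20 log₁₀(0.00081883) = -61.74 dB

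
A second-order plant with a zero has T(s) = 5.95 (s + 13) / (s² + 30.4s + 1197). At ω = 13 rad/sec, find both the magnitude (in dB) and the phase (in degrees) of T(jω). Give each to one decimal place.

|T| = -20.1 dB, ∠T = 24.0°

|j13 + 13| = √(13² + 13²) = 18.38
|(j13)² + 30.4(j13) + 1197| = |1028 + j395.2| = 1101
|T(j13)| = 5.95 × 18.38 / 1101 = 0.099323
20 log₁₀(0.099323) = -20.06 dB
∠(j13 + 13) = arctan(13/13) = 45.00°
∠[(j13)² + 30.4(j13) + 1197] = ∠[1028 + j395.2] = 21.03°
∠T(j13) = 45.00° − 21.03° = 23.97°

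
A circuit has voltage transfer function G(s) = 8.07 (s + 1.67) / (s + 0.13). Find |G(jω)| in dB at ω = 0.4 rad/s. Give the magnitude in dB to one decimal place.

30.4 dB

|j0.4 + 1.67| = √(0.4² + 1.67²) = 1.717
|j0.4 + 0.13| = √(0.4² + 0.13²) = 0.4206
|G(j0.4)| = 8.07 × 1.717 / 0.4206 = 32.949
20 log₁₀(32.949) = 30.36 dB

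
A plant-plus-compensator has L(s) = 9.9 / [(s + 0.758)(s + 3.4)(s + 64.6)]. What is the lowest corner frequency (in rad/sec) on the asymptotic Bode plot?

0.758 rad/sec

Break frequencies occur at each pole and zero magnitude: 0.758 rad/sec, 3.4 rad/sec, 64.6 rad/sec.
The lowest is 0.758 rad/sec.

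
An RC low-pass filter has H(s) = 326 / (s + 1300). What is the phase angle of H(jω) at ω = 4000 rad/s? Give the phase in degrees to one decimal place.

-72.0°

∠(j4000 + 1300) = arctan(4000/1300) = 72.00°
∠H(j4000) = −72.00° = -72.00°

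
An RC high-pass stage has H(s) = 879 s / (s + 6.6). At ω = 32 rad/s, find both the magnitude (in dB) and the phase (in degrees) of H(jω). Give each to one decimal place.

|j32| = 32
|j32 + 6.6| = √(32² + 6.6²) = 32.67
|H(j32)| = 879 × 32 / 32.67 = 860.88
20 log₁₀(860.88) = 58.70 dB
∠(j32) = 90.00°
∠(j32 + 6.6) = arctan(32/6.6) = 78.35°
∠H(j32) = 90.00° − 78.35° = 11.65°

|H| = 58.7 dB, ∠H = 11.7°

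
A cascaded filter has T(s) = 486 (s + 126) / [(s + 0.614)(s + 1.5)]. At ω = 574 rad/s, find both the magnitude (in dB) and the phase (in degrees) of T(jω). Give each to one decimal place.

|j574 + 126| = √(574² + 126²) = 587.7
|j574 + 0.614| = √(574² + 0.614²) = 574
|j574 + 1.5| = √(574² + 1.5²) = 574
|T(j574)| = 486 × 587.7 / (574 × 574) = 0.86685
20 log₁₀(0.86685) = -1.24 dB
∠(j574 + 126) = arctan(574/126) = 77.62°
∠(j574 + 0.614) = arctan(574/0.614) = 89.94°
∠(j574 + 1.5) = arctan(574/1.5) = 89.85°
∠T(j574) = 77.62° − (89.94° + 89.85°) = -102.17°

|T| = -1.2 dB, ∠T = -102.2°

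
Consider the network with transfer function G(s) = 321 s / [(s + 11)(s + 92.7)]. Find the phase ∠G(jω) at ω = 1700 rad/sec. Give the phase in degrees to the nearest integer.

∠(j1700) = 90.00°
∠(j1700 + 11) = arctan(1700/11) = 89.63°
∠(j1700 + 92.7) = arctan(1700/92.7) = 86.88°
∠G(j1700) = 90.00° − (89.63° + 86.88°) = -86.51°

-87°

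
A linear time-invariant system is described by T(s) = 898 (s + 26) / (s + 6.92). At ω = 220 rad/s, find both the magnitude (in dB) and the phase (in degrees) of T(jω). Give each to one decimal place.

|T| = 59.1 dB, ∠T = -4.9 deg

|j220 + 26| = √(220² + 26²) = 221.5
|j220 + 6.92| = √(220² + 6.92²) = 220.1
|T(j220)| = 898 × 221.5 / 220.1 = 903.8
20 log₁₀(903.8) = 59.12 dB
∠(j220 + 26) = arctan(220/26) = 83.26°
∠(j220 + 6.92) = arctan(220/6.92) = 88.20°
∠T(j220) = 83.26° − 88.20° = -4.94°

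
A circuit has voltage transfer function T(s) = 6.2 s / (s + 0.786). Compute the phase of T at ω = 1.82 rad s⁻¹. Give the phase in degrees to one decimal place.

∠(j1.82) = 90.00°
∠(j1.82 + 0.786) = arctan(1.82/0.786) = 66.64°
∠T(j1.82) = 90.00° − 66.64° = 23.36°

23.4°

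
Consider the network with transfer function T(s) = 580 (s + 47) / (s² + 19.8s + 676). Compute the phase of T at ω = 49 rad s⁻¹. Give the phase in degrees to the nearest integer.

∠(j49 + 47) = arctan(49/47) = 46.19°
∠[(j49)² + 19.8(j49) + 676] = ∠[-1725 + j970.2] = 150.65°
∠T(j49) = 46.19° − 150.65° = -104.45°

-104°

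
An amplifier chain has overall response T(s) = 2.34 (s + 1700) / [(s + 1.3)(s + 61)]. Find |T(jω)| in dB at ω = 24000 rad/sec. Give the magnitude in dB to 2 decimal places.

-80.20 dB

|j24000 + 1700| = √(24000² + 1700²) = 2.406e+04
|j24000 + 1.3| = √(24000² + 1.3²) = 2.4e+04
|j24000 + 61| = √(24000² + 61²) = 2.4e+04
|T(j24000)| = 2.34 × 2.406e+04 / (2.4e+04 × 2.4e+04) = 9.7744e-05
20 log₁₀(9.7744e-05) = -80.198 dB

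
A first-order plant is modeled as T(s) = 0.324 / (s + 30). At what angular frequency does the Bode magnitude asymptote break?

30 rad/s

The single real pole at s = −30 gives a corner at ω = 30 rad/s.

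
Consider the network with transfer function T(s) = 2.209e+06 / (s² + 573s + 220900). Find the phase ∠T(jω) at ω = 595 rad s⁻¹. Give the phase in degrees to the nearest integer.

-111°

∠[(j595)² + 573(j595) + 220900] = ∠[-1.3312e+05 + j3.4094e+05] = 111.33°
∠T(j595) = −111.33° = -111.33°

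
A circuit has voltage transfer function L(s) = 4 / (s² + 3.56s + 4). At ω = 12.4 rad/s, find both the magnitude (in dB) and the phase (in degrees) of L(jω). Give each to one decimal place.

|(j12.4)² + 3.56(j12.4) + 4| = |-149.76 + j44.144| = 156.1
|L(j12.4)| = 4 / 156.1 = 0.02562
20 log₁₀(0.02562) = -31.83 dB
∠[(j12.4)² + 3.56(j12.4) + 4] = ∠[-149.76 + j44.144] = 163.58°
∠L(j12.4) = −163.58° = -163.58°

|L| = -31.8 dB, ∠L = -163.6°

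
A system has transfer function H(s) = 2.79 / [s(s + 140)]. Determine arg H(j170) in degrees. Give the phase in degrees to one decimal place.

∠(j170 + 140) = arctan(170/140) = 50.53°
∠(j170) = 90.00°
∠H(j170) = − (50.53° + 90.00°) = -140.53°

-140.5°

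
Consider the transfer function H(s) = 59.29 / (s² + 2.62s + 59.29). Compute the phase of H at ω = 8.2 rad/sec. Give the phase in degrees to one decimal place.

∠[(j8.2)² + 2.62(j8.2) + 59.29] = ∠[-7.95 + j21.484] = 110.31°
∠H(j8.2) = −110.31° = -110.31°

-110.3 deg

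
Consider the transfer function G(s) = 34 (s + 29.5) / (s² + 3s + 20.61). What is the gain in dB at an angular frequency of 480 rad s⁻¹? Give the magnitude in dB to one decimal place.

|j480 + 29.5| = √(480² + 29.5²) = 480.9
|(j480)² + 3(j480) + 20.61| = |-2.3038e+05 + j1440| = 2.304e+05
|G(j480)| = 34 × 480.9 / 2.304e+05 = 0.070972
20 log₁₀(0.070972) = -22.98 dB

-23.0 dB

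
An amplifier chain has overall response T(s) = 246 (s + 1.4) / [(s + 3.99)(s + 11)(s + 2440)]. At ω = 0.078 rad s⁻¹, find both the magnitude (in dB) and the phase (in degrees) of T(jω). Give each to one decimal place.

|T| = -49.8 dB, ∠T = 1.7 deg

|j0.078 + 1.4| = √(0.078² + 1.4²) = 1.402
|j0.078 + 3.99| = √(0.078² + 3.99²) = 3.991
|j0.078 + 11| = √(0.078² + 11²) = 11
|j0.078 + 2440| = √(0.078² + 2440²) = 2440
|T(j0.078)| = 246 × 1.402 / (3.991 × 11 × 2440) = 0.0032202
20 log₁₀(0.0032202) = -49.84 dB
∠(j0.078 + 1.4) = arctan(0.078/1.4) = 3.19°
∠(j0.078 + 3.99) = arctan(0.078/3.99) = 1.12°
∠(j0.078 + 11) = arctan(0.078/11) = 0.41°
∠(j0.078 + 2440) = arctan(0.078/2440) = 0.00°
∠T(j0.078) = 3.19° − (1.12° + 0.41° + 0.00°) = 1.66°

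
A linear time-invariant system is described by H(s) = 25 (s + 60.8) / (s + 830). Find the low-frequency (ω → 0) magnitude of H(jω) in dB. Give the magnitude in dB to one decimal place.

H(0) = 25 × 60.8 / 830 = 1.8313
20 log₁₀(1.8313) = 5.26 dB

5.3 dB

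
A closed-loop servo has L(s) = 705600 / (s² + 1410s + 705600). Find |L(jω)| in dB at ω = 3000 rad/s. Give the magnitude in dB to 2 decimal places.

|(j3000)² + 1410(j3000) + 705600| = |-8.2944e+06 + j4.23e+06| = 9.311e+06
|L(j3000)| = 705600 / 9.311e+06 = 0.075783
20 log₁₀(0.075783) = -22.409 dB

-22.41 dB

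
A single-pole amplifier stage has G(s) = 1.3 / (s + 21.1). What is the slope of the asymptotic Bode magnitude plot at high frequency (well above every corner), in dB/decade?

With 0 zeros and 1 pole, the high-frequency asymptotic slope is 20 × (0 − 1) = -20 dB/decade.

-20 dB/decade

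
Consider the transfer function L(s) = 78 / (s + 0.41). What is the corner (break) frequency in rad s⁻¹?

The single real pole at s = −0.41 gives a corner at ω = 0.41 rad s⁻¹.

0.41 rad s⁻¹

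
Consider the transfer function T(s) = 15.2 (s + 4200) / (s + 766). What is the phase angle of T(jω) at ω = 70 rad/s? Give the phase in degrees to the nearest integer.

∠(j70 + 4200) = arctan(70/4200) = 0.95°
∠(j70 + 766) = arctan(70/766) = 5.22°
∠T(j70) = 0.95° − 5.22° = -4.27°

-4°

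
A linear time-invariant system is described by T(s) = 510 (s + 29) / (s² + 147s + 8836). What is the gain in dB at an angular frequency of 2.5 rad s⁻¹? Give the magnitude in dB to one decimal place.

4.5 dB

|j2.5 + 29| = √(2.5² + 29²) = 29.11
|(j2.5)² + 147(j2.5) + 8836| = |8829.8 + j367.5| = 8837
|T(j2.5)| = 510 × 29.11 / 8837 = 1.6798
20 log₁₀(1.6798) = 4.51 dB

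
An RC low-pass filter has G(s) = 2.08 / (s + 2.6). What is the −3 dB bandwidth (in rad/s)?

For a single-pole low-pass, the −3 dB point is at the pole: ω = 2.6 rad/s.

2.6 rad/s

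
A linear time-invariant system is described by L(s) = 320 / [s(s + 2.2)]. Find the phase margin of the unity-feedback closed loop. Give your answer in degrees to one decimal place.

Gain crossover: |L(jω)| = 1 at ω ≈ 17.8 rad/s.
∠L(j17.8) = −90° − arctan(17.8/2.2) ≈ -172.96°
PM = 180° + (-172.96°) = 7.04°

7.0°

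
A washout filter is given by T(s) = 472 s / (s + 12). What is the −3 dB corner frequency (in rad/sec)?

For a single-pole high-pass, the −3 dB point is at the pole: ω = 12 rad/sec.

12 rad/sec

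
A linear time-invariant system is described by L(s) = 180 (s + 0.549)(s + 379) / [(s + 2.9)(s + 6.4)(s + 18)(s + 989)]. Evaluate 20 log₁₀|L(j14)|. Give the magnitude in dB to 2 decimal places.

|j14 + 0.549| = √(14² + 0.549²) = 14.01
|j14 + 379| = √(14² + 379²) = 379.3
|j14 + 2.9| = √(14² + 2.9²) = 14.3
|j14 + 6.4| = √(14² + 6.4²) = 15.39
|j14 + 18| = √(14² + 18²) = 22.8
|j14 + 989| = √(14² + 989²) = 989.1
|L(j14)| = 180 × 14.01 × 379.3 / (14.3 × 15.39 × 22.8 × 989.1) = 0.19268
20 log₁₀(0.19268) = -14.303 dB

-14.30 dB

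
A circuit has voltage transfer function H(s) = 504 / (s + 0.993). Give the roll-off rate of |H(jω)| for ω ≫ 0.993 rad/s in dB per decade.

-20 dB/decade

With 0 zeros and 1 pole, the high-frequency asymptotic slope is 20 × (0 − 1) = -20 dB/decade.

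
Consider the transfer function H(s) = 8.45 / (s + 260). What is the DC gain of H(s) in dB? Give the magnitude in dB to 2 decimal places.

-29.76 dB

H(0) = 8.45 / 260 = 0.0325
20 log₁₀(0.0325) = -29.762 dB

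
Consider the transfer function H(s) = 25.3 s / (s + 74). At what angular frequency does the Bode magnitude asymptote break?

The single real pole at s = −74 gives a corner at ω = 74 rad/s.

74 rad/s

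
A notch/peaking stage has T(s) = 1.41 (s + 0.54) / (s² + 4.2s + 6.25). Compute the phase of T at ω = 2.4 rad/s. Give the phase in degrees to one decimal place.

∠(j2.4 + 0.54) = arctan(2.4/0.54) = 77.32°
∠[(j2.4)² + 4.2(j2.4) + 6.25] = ∠[0.49 + j10.08] = 87.22°
∠T(j2.4) = 77.32° − 87.22° = -9.90°

-9.9 deg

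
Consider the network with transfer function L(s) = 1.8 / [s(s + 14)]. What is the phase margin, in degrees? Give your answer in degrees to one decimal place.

Gain crossover: |L(jω)| = 1 at ω ≈ 0.129 rad/s.
∠L(j0.129) = −90° − arctan(0.129/14) ≈ -90.53°
PM = 180° + (-90.53°) = 89.47°

89.5°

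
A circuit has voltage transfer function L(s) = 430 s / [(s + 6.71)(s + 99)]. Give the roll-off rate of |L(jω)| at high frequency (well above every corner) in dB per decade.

With 1 zero and 2 poles, the high-frequency asymptotic slope is 20 × (1 − 2) = -20 dB/decade.

-20 dB/decade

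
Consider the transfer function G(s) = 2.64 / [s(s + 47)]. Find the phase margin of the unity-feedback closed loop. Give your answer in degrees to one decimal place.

89.9°

Gain crossover: |G(jω)| = 1 at ω ≈ 0.0562 rad/sec.
∠G(j0.0562) = −90° − arctan(0.0562/47) ≈ -90.07°
PM = 180° + (-90.07°) = 89.93°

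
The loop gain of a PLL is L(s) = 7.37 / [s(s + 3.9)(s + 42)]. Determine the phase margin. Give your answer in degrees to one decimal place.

Gain crossover: |L(jω)| = 1 at ω ≈ 0.045 rad/s.
∠L(j0.045) = −90° − arctan(0.045/3.9) − arctan(0.045/42) ≈ -90.72°
PM = 180° + (-90.72°) = 89.28°

89.3°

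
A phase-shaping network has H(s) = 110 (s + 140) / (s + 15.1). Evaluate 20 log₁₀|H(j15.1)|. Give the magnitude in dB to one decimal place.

57.2 dB

|j15.1 + 140| = √(15.1² + 140²) = 140.8
|j15.1 + 15.1| = √(15.1² + 15.1²) = 21.35
|H(j15.1)| = 110 × 140.8 / 21.35 = 725.34
20 log₁₀(725.34) = 57.21 dB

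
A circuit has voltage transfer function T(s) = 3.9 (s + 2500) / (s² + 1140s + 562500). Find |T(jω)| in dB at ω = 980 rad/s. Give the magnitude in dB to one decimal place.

-41.1 dB

|j980 + 2500| = √(980² + 2500²) = 2685
|(j980)² + 1140(j980) + 562500| = |-3.979e+05 + j1.1172e+06| = 1.186e+06
|T(j980)| = 3.9 × 2685 / 1.186e+06 = 0.0088304
20 log₁₀(0.0088304) = -41.08 dB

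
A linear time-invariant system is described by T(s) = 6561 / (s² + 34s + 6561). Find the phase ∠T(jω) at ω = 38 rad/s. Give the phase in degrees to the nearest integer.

-14 deg

∠[(j38)² + 34(j38) + 6561] = ∠[5117 + j1292] = 14.17°
∠T(j38) = −14.17° = -14.17°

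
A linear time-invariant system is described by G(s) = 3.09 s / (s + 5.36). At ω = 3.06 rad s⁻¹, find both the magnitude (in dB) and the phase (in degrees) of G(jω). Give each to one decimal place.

|j3.06| = 3.06
|j3.06 + 5.36| = √(3.06² + 5.36²) = 6.172
|G(j3.06)| = 3.09 × 3.06 / 6.172 = 1.532
20 log₁₀(1.532) = 3.71 dB
∠(j3.06) = 90.00°
∠(j3.06 + 5.36) = arctan(3.06/5.36) = 29.72°
∠G(j3.06) = 90.00° − 29.72° = 60.28°

|G| = 3.7 dB, ∠G = 60.3 deg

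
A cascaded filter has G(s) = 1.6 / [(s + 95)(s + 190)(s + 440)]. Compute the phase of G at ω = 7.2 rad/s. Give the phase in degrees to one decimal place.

-7.4 deg

∠(j7.2 + 95) = arctan(7.2/95) = 4.33°
∠(j7.2 + 190) = arctan(7.2/190) = 2.17°
∠(j7.2 + 440) = arctan(7.2/440) = 0.94°
∠G(j7.2) = − (4.33° + 2.17° + 0.94°) = -7.44°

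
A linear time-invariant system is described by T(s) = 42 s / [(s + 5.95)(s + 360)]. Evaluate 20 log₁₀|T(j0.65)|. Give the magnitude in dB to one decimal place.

|j0.65| = 0.65
|j0.65 + 5.95| = √(0.65² + 5.95²) = 5.985
|j0.65 + 360| = √(0.65² + 360²) = 360
|T(j0.65)| = 42 × 0.65 / (5.985 × 360) = 0.01267
20 log₁₀(0.01267) = -37.94 dB

-37.9 dB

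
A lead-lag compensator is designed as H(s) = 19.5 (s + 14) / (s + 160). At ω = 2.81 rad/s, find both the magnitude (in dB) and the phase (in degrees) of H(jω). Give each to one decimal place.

|H| = 4.8 dB, ∠H = 10.3 deg

|j2.81 + 14| = √(2.81² + 14²) = 14.28
|j2.81 + 160| = √(2.81² + 160²) = 160
|H(j2.81)| = 19.5 × 14.28 / 160 = 1.74
20 log₁₀(1.74) = 4.81 dB
∠(j2.81 + 14) = arctan(2.81/14) = 11.35°
∠(j2.81 + 160) = arctan(2.81/160) = 1.01°
∠H(j2.81) = 11.35° − 1.01° = 10.34°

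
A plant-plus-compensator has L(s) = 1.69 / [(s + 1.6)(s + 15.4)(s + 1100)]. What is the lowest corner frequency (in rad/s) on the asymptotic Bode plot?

Break frequencies occur at each pole and zero magnitude: 1.6 rad/s, 15.4 rad/s, 1100 rad/s.
The lowest is 1.6 rad/s.

1.6 rad/s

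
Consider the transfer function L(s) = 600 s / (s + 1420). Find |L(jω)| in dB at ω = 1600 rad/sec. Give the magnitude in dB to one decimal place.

|j1600| = 1600
|j1600 + 1420| = √(1600² + 1420²) = 2139
|L(j1600)| = 600 × 1600 / 2139 = 448.75
20 log₁₀(448.75) = 53.04 dB

53.0 dB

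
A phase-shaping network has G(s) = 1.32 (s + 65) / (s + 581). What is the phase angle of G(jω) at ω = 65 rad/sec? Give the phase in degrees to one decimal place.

38.6°

∠(j65 + 65) = arctan(65/65) = 45.00°
∠(j65 + 581) = arctan(65/581) = 6.38°
∠G(j65) = 45.00° − 6.38° = 38.62°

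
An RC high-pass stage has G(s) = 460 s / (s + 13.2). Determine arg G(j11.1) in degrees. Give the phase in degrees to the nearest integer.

∠(j11.1) = 90.00°
∠(j11.1 + 13.2) = arctan(11.1/13.2) = 40.06°
∠G(j11.1) = 90.00° − 40.06° = 49.94°

50 deg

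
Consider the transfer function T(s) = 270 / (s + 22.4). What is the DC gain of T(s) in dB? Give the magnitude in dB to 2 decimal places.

T(0) = 270 / 22.4 = 12.054
20 log₁₀(12.054) = 21.622 dB

21.62 dB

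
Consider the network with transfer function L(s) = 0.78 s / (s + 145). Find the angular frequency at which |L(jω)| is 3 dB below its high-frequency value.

145 rad/s

For a single-pole high-pass, the −3 dB point is at the pole: ω = 145 rad/s.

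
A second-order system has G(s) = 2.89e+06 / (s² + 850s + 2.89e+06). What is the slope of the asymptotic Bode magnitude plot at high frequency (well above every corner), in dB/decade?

-40 dB/decade

With 0 zeros and 2 poles, the high-frequency asymptotic slope is 20 × (0 − 2) = -40 dB/decade.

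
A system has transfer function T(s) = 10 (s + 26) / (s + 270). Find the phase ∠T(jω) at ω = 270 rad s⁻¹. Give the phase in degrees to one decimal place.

∠(j270 + 26) = arctan(270/26) = 84.50°
∠(j270 + 270) = arctan(270/270) = 45.00°
∠T(j270) = 84.50° − 45.00° = 39.50°

39.5°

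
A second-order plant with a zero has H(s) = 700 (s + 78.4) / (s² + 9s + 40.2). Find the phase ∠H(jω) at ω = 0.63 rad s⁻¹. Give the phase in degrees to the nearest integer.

∠(j0.63 + 78.4) = arctan(0.63/78.4) = 0.46°
∠[(j0.63)² + 9(j0.63) + 40.2] = ∠[39.803 + j5.67] = 8.11°
∠H(j0.63) = 0.46° − 8.11° = -7.65°

-8°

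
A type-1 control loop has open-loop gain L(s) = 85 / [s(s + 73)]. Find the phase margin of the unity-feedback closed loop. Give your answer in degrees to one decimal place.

Gain crossover: |L(jω)| = 1 at ω ≈ 1.16 rad/s.
∠L(j1.16) = −90° − arctan(1.16/73) ≈ -90.91°
PM = 180° + (-90.91°) = 89.09°

89.1°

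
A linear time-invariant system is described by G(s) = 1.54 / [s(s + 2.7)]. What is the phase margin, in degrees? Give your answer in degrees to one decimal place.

Gain crossover: |G(jω)| = 1 at ω ≈ 0.559 rad/s.
∠G(j0.559) = −90° − arctan(0.559/2.7) ≈ -101.69°
PM = 180° + (-101.69°) = 78.31°

78.3°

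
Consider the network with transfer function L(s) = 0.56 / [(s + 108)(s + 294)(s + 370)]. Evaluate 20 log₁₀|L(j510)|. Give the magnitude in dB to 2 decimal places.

-170.76 dB

|j510 + 108| = √(510² + 108²) = 521.3
|j510 + 294| = √(510² + 294²) = 588.7
|j510 + 370| = √(510² + 370²) = 630.1
|L(j510)| = 0.56 / (521.3 × 588.7 × 630.1) = 2.8962e-09
20 log₁₀(2.8962e-09) = -170.764 dB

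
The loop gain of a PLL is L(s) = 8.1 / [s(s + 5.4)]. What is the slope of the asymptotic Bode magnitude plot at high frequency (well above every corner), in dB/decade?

With 0 zeros and 2 poles, the high-frequency asymptotic slope is 20 × (0 − 2) = -40 dB/decade.

-40 dB/decade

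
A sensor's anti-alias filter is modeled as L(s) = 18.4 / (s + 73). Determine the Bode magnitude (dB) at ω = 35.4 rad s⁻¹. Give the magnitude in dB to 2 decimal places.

|j35.4 + 73| = √(35.4² + 73²) = 81.13
|L(j35.4)| = 18.4 / 81.13 = 0.2268
20 log₁₀(0.2268) = -12.887 dB

-12.89 dB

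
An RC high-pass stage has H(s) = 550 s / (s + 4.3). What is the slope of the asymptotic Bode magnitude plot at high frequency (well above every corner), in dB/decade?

With 1 zero and 1 pole, the high-frequency asymptotic slope is 20 × (1 − 1) = 0 dB/decade.

0 dB/decade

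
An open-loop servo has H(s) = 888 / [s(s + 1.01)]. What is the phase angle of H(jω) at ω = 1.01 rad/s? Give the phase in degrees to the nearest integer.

∠(j1.01 + 1.01) = arctan(1.01/1.01) = 45.00°
∠(j1.01) = 90.00°
∠H(j1.01) = − (45.00° + 90.00°) = -135.00°

-135 deg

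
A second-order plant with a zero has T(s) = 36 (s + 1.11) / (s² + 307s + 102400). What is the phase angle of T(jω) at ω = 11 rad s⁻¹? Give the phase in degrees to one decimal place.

∠(j11 + 1.11) = arctan(11/1.11) = 84.24°
∠[(j11)² + 307(j11) + 102400] = ∠[1.0228e+05 + j3377] = 1.89°
∠T(j11) = 84.24° − 1.89° = 82.35°

82.3°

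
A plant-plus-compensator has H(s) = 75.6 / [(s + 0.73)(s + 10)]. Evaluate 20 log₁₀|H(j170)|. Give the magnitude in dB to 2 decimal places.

|j170 + 0.73| = √(170² + 0.73²) = 170
|j170 + 10| = √(170² + 10²) = 170.3
|H(j170)| = 75.6 / (170 × 170.3) = 0.0026114
20 log₁₀(0.0026114) = -51.663 dB

-51.66 dB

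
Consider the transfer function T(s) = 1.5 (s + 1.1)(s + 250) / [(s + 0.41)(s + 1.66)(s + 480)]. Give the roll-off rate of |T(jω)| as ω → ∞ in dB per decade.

-20 dB/decade

With 2 zeros and 3 poles, the high-frequency asymptotic slope is 20 × (2 − 3) = -20 dB/decade.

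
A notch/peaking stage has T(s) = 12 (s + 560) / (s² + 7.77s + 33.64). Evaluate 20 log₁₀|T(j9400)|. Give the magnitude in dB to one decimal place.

|j9400 + 560| = √(9400² + 560²) = 9417
|(j9400)² + 7.77(j9400) + 33.64| = |-8.836e+07 + j73038| = 8.836e+07
|T(j9400)| = 12 × 9417 / 8.836e+07 = 0.0012789
20 log₁₀(0.0012789) = -57.86 dB

-57.9 dB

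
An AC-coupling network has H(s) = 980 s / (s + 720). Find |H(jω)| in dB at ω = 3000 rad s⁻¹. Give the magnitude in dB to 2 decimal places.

|j3000| = 3000
|j3000 + 720| = √(3000² + 720²) = 3085
|H(j3000)| = 980 × 3000 / 3085 = 952.94
20 log₁₀(952.94) = 59.581 dB

59.58 dB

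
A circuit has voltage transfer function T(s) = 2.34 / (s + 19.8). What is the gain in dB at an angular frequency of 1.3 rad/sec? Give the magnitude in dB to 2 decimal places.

-18.57 dB

|j1.3 + 19.8| = √(1.3² + 19.8²) = 19.84
|T(j1.3)| = 2.34 / 19.84 = 0.11793
20 log₁₀(0.11793) = -18.568 dB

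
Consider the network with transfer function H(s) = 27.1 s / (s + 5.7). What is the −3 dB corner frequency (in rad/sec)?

5.7 rad/sec

For a single-pole high-pass, the −3 dB point is at the pole: ω = 5.7 rad/sec.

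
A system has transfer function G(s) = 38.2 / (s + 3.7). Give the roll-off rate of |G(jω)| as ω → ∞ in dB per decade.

-20 dB/decade

With 0 zeros and 1 pole, the high-frequency asymptotic slope is 20 × (0 − 1) = -20 dB/decade.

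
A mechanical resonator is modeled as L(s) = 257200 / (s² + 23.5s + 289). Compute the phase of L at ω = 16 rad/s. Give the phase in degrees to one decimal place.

-85.0°

∠[(j16)² + 23.5(j16) + 289] = ∠[33 + j376] = 84.98°
∠L(j16) = −84.98° = -84.98°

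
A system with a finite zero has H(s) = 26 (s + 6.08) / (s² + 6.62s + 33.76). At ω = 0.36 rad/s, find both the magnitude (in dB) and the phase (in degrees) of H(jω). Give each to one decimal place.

|j0.36 + 6.08| = √(0.36² + 6.08²) = 6.091
|(j0.36)² + 6.62(j0.36) + 33.76| = |33.63 + j2.3832| = 33.71
|H(j0.36)| = 26 × 6.091 / 33.71 = 4.697
20 log₁₀(4.697) = 13.44 dB
∠(j0.36 + 6.08) = arctan(0.36/6.08) = 3.39°
∠[(j0.36)² + 6.62(j0.36) + 33.76] = ∠[33.63 + j2.3832] = 4.05°
∠H(j0.36) = 3.39° − 4.05° = -0.66°

|H| = 13.4 dB, ∠H = -0.7°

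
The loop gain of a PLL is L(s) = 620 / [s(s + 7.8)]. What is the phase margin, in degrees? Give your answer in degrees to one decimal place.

Gain crossover: |L(jω)| = 1 at ω ≈ 24.3 rad/s.
∠L(j24.3) = −90° − arctan(24.3/7.8) ≈ -162.20°
PM = 180° + (-162.20°) = 17.80°

17.8°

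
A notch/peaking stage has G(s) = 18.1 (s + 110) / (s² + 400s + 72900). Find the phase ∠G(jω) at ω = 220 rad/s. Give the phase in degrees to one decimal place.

∠(j220 + 110) = arctan(220/110) = 63.43°
∠[(j220)² + 400(j220) + 72900] = ∠[24500 + j88000] = 74.44°
∠G(j220) = 63.43° − 74.44° = -11.01°

-11.0°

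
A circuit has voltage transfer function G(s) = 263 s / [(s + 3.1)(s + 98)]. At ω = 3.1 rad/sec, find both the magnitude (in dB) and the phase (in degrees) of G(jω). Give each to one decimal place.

|j3.1| = 3.1
|j3.1 + 3.1| = √(3.1² + 3.1²) = 4.384
|j3.1 + 98| = √(3.1² + 98²) = 98.05
|G(j3.1)| = 263 × 3.1 / (4.384 × 98.05) = 1.8967
20 log₁₀(1.8967) = 5.56 dB
∠(j3.1) = 90.00°
∠(j3.1 + 3.1) = arctan(3.1/3.1) = 45.00°
∠(j3.1 + 98) = arctan(3.1/98) = 1.81°
∠G(j3.1) = 90.00° − (45.00° + 1.81°) = 43.19°

|G| = 5.6 dB, ∠G = 43.2°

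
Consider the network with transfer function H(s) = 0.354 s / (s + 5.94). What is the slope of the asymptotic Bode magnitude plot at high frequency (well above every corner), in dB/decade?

0 dB/decade

With 1 zero and 1 pole, the high-frequency asymptotic slope is 20 × (1 − 1) = 0 dB/decade.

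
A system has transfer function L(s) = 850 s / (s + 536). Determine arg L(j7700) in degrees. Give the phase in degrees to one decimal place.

∠(j7700) = 90.00°
∠(j7700 + 536) = arctan(7700/536) = 86.02°
∠L(j7700) = 90.00° − 86.02° = 3.98°

4.0 deg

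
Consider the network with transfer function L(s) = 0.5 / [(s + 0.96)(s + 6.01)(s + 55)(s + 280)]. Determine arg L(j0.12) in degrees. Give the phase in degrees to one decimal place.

-8.4°

∠(j0.12 + 0.96) = arctan(0.12/0.96) = 7.13°
∠(j0.12 + 6.01) = arctan(0.12/6.01) = 1.14°
∠(j0.12 + 55) = arctan(0.12/55) = 0.13°
∠(j0.12 + 280) = arctan(0.12/280) = 0.02°
∠L(j0.12) = − (7.13° + 1.14° + 0.13° + 0.02°) = -8.42°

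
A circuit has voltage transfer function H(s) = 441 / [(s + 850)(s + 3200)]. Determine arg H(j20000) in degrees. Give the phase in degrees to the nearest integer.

∠(j20000 + 850) = arctan(20000/850) = 87.57°
∠(j20000 + 3200) = arctan(20000/3200) = 80.91°
∠H(j20000) = − (87.57° + 80.91°) = -168.48°

-168°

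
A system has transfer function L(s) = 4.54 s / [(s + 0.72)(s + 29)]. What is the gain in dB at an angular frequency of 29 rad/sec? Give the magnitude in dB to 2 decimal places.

-19.12 dB

|j29| = 29
|j29 + 0.72| = √(29² + 0.72²) = 29.01
|j29 + 29| = √(29² + 29²) = 41.01
|L(j29)| = 4.54 × 29 / (29.01 × 41.01) = 0.11066
20 log₁₀(0.11066) = -19.120 dB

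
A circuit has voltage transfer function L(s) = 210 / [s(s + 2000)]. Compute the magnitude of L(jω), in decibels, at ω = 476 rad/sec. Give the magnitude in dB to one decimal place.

-73.4 dB

|j476 + 2000| = √(476² + 2000²) = 2056
|j476| = 476
|L(j476)| = 210 / (2056 × 476) = 0.00021459
20 log₁₀(0.00021459) = -73.37 dB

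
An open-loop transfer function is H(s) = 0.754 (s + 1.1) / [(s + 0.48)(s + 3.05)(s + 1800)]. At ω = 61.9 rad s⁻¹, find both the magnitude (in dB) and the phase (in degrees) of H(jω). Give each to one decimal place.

|j61.9 + 1.1| = √(61.9² + 1.1²) = 61.91
|j61.9 + 0.48| = √(61.9² + 0.48²) = 61.9
|j61.9 + 3.05| = √(61.9² + 3.05²) = 61.98
|j61.9 + 1800| = √(61.9² + 1800²) = 1801
|H(j61.9)| = 0.754 × 61.91 / (61.9 × 61.98 × 1801) = 6.7559e-06
20 log₁₀(6.7559e-06) = -103.41 dB
∠(j61.9 + 1.1) = arctan(61.9/1.1) = 88.98°
∠(j61.9 + 0.48) = arctan(61.9/0.48) = 89.56°
∠(j61.9 + 3.05) = arctan(61.9/3.05) = 87.18°
∠(j61.9 + 1800) = arctan(61.9/1800) = 1.97°
∠H(j61.9) = 88.98° − (89.56° + 87.18° + 1.97°) = -89.72°

|H| = -103.4 dB, ∠H = -89.7°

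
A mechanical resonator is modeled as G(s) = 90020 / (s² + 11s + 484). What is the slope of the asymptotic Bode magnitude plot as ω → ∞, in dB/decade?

With 0 zeros and 2 poles, the high-frequency asymptotic slope is 20 × (0 − 2) = -40 dB/decade.

-40 dB/decade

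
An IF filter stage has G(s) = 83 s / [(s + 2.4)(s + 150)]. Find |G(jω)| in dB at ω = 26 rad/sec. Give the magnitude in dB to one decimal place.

-5.3 dB

|j26| = 26
|j26 + 2.4| = √(26² + 2.4²) = 26.11
|j26 + 150| = √(26² + 150²) = 152.2
|G(j26)| = 83 × 26 / (26.11 × 152.2) = 0.5429
20 log₁₀(0.5429) = -5.31 dB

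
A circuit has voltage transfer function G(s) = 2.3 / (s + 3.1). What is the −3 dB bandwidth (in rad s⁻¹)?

For a single-pole low-pass, the −3 dB point is at the pole: ω = 3.1 rad s⁻¹.

3.1 rad s⁻¹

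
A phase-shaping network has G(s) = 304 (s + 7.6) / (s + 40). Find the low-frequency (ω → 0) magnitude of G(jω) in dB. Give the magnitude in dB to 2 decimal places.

35.23 dB

G(0) = 304 × 7.6 / 40 = 57.76
20 log₁₀(57.76) = 35.233 dB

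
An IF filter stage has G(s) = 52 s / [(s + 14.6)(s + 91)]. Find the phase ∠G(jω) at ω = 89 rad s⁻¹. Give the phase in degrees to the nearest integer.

∠(j89) = 90.00°
∠(j89 + 14.6) = arctan(89/14.6) = 80.68°
∠(j89 + 91) = arctan(89/91) = 44.36°
∠G(j89) = 90.00° − (80.68° + 44.36°) = -35.05°

-35 deg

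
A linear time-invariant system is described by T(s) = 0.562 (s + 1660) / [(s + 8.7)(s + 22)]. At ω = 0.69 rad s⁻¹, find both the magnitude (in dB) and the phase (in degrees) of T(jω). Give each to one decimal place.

|T| = 13.7 dB, ∠T = -6.3°

|j0.69 + 1660| = √(0.69² + 1660²) = 1660
|j0.69 + 8.7| = √(0.69² + 8.7²) = 8.727
|j0.69 + 22| = √(0.69² + 22²) = 22.01
|T(j0.69)| = 0.562 × 1660 / (8.727 × 22.01) = 4.8565
20 log₁₀(4.8565) = 13.73 dB
∠(j0.69 + 1660) = arctan(0.69/1660) = 0.02°
∠(j0.69 + 8.7) = arctan(0.69/8.7) = 4.53°
∠(j0.69 + 22) = arctan(0.69/22) = 1.80°
∠T(j0.69) = 0.02° − (4.53° + 1.80°) = -6.31°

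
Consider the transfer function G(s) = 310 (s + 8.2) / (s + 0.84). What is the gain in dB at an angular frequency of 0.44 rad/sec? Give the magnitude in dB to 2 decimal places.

68.58 dB

|j0.44 + 8.2| = √(0.44² + 8.2²) = 8.212
|j0.44 + 0.84| = √(0.44² + 0.84²) = 0.9483
|G(j0.44)| = 310 × 8.212 / 0.9483 = 2684.6
20 log₁₀(2684.6) = 68.577 dB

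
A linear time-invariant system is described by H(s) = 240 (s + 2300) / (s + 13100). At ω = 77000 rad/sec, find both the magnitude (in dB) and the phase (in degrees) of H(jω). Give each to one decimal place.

|j77000 + 2300| = √(77000² + 2300²) = 7.703e+04
|j77000 + 13100| = √(77000² + 13100²) = 7.811e+04
|H(j77000)| = 240 × 7.703e+04 / 7.811e+04 = 236.71
20 log₁₀(236.71) = 47.48 dB
∠(j77000 + 2300) = arctan(77000/2300) = 88.29°
∠(j77000 + 13100) = arctan(77000/13100) = 80.34°
∠H(j77000) = 88.29° − 80.34° = 7.94°

|H| = 47.5 dB, ∠H = 7.9°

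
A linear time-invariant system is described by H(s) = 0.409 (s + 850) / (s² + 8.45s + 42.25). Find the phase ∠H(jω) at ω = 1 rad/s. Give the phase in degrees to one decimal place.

-11.5 deg

∠(j1 + 850) = arctan(1/850) = 0.07°
∠[(j1)² + 8.45(j1) + 42.25] = ∠[41.25 + j8.45] = 11.58°
∠H(j1) = 0.07° − 11.58° = -11.51°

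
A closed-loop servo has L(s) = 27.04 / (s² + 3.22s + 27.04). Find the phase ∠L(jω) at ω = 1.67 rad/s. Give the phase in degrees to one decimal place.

-12.5°

∠[(j1.67)² + 3.22(j1.67) + 27.04] = ∠[24.251 + j5.3774] = 12.50°
∠L(j1.67) = −12.50° = -12.50°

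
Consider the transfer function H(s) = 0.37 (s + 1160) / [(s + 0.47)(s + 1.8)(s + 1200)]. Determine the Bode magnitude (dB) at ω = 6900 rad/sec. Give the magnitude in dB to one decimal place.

-162.2 dB

|j6900 + 1160| = √(6900² + 1160²) = 6997
|j6900 + 0.47| = √(6900² + 0.47²) = 6900
|j6900 + 1.8| = √(6900² + 1.8²) = 6900
|j6900 + 1200| = √(6900² + 1200²) = 7004
|H(j6900)| = 0.37 × 6997 / (6900 × 6900 × 7004) = 7.764e-09
20 log₁₀(7.764e-09) = -162.20 dB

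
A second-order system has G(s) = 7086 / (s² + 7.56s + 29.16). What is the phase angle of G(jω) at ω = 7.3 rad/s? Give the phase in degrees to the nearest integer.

-114°

∠[(j7.3)² + 7.56(j7.3) + 29.16] = ∠[-24.13 + j55.188] = 113.62°
∠G(j7.3) = −113.62° = -113.62°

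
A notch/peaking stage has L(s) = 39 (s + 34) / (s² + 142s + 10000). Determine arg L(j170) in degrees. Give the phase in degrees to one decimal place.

∠(j170 + 34) = arctan(170/34) = 78.69°
∠[(j170)² + 142(j170) + 10000] = ∠[-18900 + j24140] = 128.06°
∠L(j170) = 78.69° − 128.06° = -49.37°

-49.4°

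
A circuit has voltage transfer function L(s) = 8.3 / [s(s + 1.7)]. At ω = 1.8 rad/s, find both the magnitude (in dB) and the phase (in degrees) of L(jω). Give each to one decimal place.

|L| = 5.4 dB, ∠L = -136.6°

|j1.8 + 1.7| = √(1.8² + 1.7²) = 2.476
|j1.8| = 1.8
|L(j1.8)| = 8.3 / (2.476 × 1.8) = 1.8624
20 log₁₀(1.8624) = 5.40 dB
∠(j1.8 + 1.7) = arctan(1.8/1.7) = 46.64°
∠(j1.8) = 90.00°
∠L(j1.8) = − (46.64° + 90.00°) = -136.64°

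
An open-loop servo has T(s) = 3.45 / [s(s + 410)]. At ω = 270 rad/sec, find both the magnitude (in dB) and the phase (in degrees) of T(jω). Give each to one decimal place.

|T| = -91.7 dB, ∠T = -123.4°

|j270 + 410| = √(270² + 410²) = 490.9
|j270| = 270
|T(j270)| = 3.45 / (490.9 × 270) = 2.6028e-05
20 log₁₀(2.6028e-05) = -91.69 dB
∠(j270 + 410) = arctan(270/410) = 33.37°
∠(j270) = 90.00°
∠T(j270) = − (33.37° + 90.00°) = -123.37°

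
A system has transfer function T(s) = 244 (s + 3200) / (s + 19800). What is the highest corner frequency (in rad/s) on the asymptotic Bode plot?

Break frequencies occur at each pole and zero magnitude: 3200 rad/s, 19800 rad/s.
The highest is 19800 rad/s.

19800 rad/s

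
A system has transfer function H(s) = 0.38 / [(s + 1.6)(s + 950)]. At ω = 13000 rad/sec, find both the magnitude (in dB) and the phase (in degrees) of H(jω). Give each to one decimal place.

|H| = -173.0 dB, ∠H = -175.8 deg

|j13000 + 1.6| = √(13000² + 1.6²) = 1.3e+04
|j13000 + 950| = √(13000² + 950²) = 1.303e+04
|H(j13000)| = 0.38 / (1.3e+04 × 1.303e+04) = 2.2425e-09
20 log₁₀(2.2425e-09) = -172.99 dB
∠(j13000 + 1.6) = arctan(13000/1.6) = 89.99°
∠(j13000 + 950) = arctan(13000/950) = 85.82°
∠H(j13000) = − (89.99° + 85.82°) = -175.81°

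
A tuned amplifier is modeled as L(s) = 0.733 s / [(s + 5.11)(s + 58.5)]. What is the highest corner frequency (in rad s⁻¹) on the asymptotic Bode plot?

58.5 rad s⁻¹

Break frequencies occur at each pole and zero magnitude: 5.11 rad s⁻¹, 58.5 rad s⁻¹.
The highest is 58.5 rad s⁻¹.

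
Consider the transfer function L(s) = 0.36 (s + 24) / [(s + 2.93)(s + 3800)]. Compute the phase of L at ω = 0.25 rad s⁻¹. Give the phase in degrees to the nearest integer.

-4 deg

∠(j0.25 + 24) = arctan(0.25/24) = 0.60°
∠(j0.25 + 2.93) = arctan(0.25/2.93) = 4.88°
∠(j0.25 + 3800) = arctan(0.25/3800) = 0.00°
∠L(j0.25) = 0.60° − (4.88° + 0.00°) = -4.28°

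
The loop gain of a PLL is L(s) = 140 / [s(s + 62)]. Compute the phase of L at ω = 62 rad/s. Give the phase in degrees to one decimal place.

-135.0 deg

∠(j62 + 62) = arctan(62/62) = 45.00°
∠(j62) = 90.00°
∠L(j62) = − (45.00° + 90.00°) = -135.00°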